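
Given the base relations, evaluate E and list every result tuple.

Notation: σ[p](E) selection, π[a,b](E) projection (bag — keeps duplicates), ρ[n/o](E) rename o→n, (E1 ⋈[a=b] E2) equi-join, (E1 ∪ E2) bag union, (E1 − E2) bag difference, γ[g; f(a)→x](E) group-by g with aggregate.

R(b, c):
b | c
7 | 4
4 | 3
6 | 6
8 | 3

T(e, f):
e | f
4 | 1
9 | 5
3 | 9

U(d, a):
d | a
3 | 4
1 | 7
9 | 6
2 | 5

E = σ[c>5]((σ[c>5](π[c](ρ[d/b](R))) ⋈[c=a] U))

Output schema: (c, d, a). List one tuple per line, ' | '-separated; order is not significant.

Row counts bottom-up:
  R → 4
  ρ[d/b](R) → 4
  π[c](ρ[d/b](R)) → 4
  σ[c>5](π[c](ρ[d/b](R))) → 1
  U → 4
  (σ[c>5](π[c](ρ[d/b](R))) ⋈[c=a] U) → 1
  σ[c>5]((σ[c>5](π[c](ρ[d/b](R))) ⋈[c=a] U)) → 1

== RESULT ==
c | d | a
6 | 9 | 6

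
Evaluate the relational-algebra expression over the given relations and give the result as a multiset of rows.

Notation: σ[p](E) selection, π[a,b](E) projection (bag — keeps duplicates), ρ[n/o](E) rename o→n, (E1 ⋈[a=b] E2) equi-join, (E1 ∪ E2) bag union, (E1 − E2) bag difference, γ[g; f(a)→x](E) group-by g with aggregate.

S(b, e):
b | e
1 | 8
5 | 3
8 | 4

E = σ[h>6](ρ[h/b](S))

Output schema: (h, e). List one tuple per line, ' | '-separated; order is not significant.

Stepwise |·|:
  S → 3
  ρ[h/b](S) → 3
  σ[h>6](ρ[h/b](S)) → 1

== RESULT ==
h | e
8 | 4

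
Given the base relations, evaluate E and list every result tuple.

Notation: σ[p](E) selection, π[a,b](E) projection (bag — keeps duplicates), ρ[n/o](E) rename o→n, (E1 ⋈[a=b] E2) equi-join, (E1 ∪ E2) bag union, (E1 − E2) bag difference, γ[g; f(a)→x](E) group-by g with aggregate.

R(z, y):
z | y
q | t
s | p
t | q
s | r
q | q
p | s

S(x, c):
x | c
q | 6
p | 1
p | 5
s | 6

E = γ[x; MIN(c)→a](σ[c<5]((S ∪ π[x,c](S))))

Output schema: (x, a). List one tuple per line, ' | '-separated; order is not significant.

Per-node cardinality:
  S → 4
  S → 4
  π[x,c](S) → 4
  (S ∪ π[x,c](S)) → 8
  σ[c<5]((S ∪ π[x,c](S))) → 2
  γ[x; MIN(c)→a](σ[c<5]((S ∪ π[x,c](S)))) → 1

== RESULT ==
x | a
p | 1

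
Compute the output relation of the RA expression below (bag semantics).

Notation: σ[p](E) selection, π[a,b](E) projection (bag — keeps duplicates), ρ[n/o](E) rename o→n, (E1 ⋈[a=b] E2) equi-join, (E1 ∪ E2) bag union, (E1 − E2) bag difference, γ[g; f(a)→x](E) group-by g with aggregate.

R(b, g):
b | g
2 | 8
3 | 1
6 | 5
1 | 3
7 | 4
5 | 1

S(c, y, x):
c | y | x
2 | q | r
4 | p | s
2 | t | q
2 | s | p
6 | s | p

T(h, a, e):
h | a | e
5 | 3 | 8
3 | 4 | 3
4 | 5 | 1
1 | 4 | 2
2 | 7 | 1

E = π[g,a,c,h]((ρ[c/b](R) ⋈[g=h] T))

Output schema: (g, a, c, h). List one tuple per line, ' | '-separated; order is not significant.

Row counts bottom-up:
  R → 6
  ρ[c/b](R) → 6
  T → 5
  (ρ[c/b](R) ⋈[g=h] T) → 5
  π[g,a,c,h]((ρ[c/b](R) ⋈[g=h] T)) → 5

== RESULT ==
g | a | c | h
1 | 4 | 3 | 1
1 | 4 | 5 | 1
3 | 4 | 1 | 3
4 | 5 | 7 | 4
5 | 3 | 6 | 5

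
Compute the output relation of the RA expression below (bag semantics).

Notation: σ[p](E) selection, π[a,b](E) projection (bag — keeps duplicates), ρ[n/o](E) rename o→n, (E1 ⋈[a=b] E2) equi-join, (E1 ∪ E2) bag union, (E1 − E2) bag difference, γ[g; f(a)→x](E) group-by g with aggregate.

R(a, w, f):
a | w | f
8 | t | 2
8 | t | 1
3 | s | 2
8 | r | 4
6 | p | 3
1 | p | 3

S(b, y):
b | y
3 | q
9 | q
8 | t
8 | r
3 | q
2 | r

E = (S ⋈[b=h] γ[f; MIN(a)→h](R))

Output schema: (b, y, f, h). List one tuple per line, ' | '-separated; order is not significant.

Row counts bottom-up:
  S → 6
  R → 6
  γ[f; MIN(a)→h](R) → 4
  (S ⋈[b=h] γ[f; MIN(a)→h](R)) → 6

== RESULT ==
b | y | f | h
3 | q | 2 | 3
3 | q | 2 | 3
8 | r | 1 | 8
8 | r | 4 | 8
8 | t | 1 | 8
8 | t | 4 | 8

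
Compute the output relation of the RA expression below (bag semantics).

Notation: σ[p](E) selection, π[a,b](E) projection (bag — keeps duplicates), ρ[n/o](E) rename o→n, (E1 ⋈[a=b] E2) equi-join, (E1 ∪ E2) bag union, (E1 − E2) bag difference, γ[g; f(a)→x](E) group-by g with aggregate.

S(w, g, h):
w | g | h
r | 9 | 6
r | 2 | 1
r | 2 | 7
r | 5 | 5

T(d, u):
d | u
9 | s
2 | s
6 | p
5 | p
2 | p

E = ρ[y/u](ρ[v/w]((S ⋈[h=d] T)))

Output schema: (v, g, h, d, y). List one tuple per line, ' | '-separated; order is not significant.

Subexpression sizes:
  S → 4
  T → 5
  (S ⋈[h=d] T) → 2
  ρ[v/w]((S ⋈[h=d] T)) → 2
  ρ[y/u](ρ[v/w]((S ⋈[h=d] T))) → 2

== RESULT ==
v | g | h | d | y
r | 5 | 5 | 5 | p
r | 9 | 6 | 6 | p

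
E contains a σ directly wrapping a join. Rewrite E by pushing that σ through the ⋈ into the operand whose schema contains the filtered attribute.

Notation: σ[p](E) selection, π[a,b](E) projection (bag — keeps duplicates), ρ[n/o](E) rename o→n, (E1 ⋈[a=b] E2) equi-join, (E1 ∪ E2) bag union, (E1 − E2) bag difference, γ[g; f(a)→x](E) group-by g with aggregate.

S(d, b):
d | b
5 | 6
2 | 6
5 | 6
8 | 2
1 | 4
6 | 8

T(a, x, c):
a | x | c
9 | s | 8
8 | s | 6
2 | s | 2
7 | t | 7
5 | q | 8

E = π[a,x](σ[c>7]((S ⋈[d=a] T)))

σ filters on c, owned by the right side.
E' = π[a,x]((S ⋈[d=a] σ[c>7](T)))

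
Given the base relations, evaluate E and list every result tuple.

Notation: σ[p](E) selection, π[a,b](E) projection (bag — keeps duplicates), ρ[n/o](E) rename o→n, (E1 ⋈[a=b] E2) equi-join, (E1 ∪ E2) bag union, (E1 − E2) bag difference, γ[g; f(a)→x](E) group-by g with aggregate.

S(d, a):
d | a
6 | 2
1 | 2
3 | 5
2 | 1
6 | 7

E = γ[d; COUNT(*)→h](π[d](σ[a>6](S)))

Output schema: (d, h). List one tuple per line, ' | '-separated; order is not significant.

Stepwise |·|:
  S → 5
  σ[a>6](S) → 1
  π[d](σ[a>6](S)) → 1
  γ[d; COUNT(*)→h](π[d](σ[a>6](S))) → 1

== RESULT ==
d | h
6 | 1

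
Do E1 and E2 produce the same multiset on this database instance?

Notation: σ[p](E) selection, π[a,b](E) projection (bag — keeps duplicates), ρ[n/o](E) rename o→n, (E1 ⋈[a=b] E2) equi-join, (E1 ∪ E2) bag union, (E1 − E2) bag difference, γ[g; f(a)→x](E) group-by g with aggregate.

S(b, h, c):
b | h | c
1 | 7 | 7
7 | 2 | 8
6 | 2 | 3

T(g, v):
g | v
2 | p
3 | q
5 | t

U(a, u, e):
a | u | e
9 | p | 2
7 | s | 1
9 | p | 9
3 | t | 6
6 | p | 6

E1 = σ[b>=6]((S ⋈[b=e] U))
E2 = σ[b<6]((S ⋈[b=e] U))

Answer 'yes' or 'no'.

E1 per-node cardinality:
  S → 3
  U → 5
  (S ⋈[b=e] U) → 3
  σ[b>=6]((S ⋈[b=e] U)) → 2
E2 per-node cardinality:
  S → 3
  U → 5
  (S ⋈[b=e] U) → 3
  σ[b<6]((S ⋈[b=e] U)) → 1

E1 result:
b | h | c | a | u | e
6 | 2 | 3 | 3 | t | 6
6 | 2 | 3 | 6 | p | 6
E2 result:
b | h | c | a | u | e
1 | 7 | 7 | 7 | s | 1
Witness: (6, 2, 3, 6, 'p', 6) appears 1× in E1 but 0× in E2.

no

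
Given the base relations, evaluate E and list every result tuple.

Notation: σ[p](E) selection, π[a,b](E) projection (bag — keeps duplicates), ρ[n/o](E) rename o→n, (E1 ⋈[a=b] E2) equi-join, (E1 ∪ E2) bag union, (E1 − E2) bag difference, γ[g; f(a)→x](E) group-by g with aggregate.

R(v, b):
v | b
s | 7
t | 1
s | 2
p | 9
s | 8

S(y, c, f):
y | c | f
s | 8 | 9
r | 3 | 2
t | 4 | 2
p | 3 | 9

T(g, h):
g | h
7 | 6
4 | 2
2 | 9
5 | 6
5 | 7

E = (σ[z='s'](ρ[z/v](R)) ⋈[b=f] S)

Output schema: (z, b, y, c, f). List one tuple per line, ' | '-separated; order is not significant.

Per-node cardinality:
  R → 5
  ρ[z/v](R) → 5
  σ[z='s'](ρ[z/v](R)) → 3
  S → 4
  (σ[z='s'](ρ[z/v](R)) ⋈[b=f] S) → 2

== RESULT ==
z | b | y | c | f
s | 2 | r | 3 | 2
s | 2 | t | 4 | 2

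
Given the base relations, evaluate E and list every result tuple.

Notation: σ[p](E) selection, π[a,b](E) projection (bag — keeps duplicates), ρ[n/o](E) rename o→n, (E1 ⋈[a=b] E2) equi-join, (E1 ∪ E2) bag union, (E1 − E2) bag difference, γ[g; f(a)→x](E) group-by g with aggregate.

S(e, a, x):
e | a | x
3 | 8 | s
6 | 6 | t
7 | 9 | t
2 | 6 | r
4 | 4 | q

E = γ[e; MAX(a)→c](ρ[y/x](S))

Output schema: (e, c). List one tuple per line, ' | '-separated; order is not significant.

Subexpression sizes:
  S → 5
  ρ[y/x](S) → 5
  γ[e; MAX(a)→c](ρ[y/x](S)) → 5

== RESULT ==
e | c
2 | 6
3 | 8
4 | 4
6 | 6
7 | 9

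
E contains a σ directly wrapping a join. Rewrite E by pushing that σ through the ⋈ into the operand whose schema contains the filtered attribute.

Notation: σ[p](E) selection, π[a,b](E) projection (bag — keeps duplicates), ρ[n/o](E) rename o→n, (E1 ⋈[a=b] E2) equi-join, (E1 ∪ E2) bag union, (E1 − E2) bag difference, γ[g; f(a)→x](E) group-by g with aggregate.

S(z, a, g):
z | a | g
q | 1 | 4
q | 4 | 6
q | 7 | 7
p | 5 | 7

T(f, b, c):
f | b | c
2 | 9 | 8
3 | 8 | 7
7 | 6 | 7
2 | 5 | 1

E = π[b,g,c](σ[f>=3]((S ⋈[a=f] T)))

σ filters on f, owned by the right side.
E' = π[b,g,c]((S ⋈[a=f] σ[f>=3](T)))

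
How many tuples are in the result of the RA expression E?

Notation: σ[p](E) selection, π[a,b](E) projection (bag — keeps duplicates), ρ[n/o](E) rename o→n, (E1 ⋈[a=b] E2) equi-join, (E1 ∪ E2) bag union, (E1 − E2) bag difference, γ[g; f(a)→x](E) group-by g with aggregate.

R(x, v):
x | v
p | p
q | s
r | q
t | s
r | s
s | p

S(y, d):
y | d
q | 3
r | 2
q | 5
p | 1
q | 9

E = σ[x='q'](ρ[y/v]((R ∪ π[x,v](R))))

Subexpression sizes:
  R → 6
  R → 6
  π[x,v](R) → 6
  (R ∪ π[x,v](R)) → 12
  ρ[y/v]((R ∪ π[x,v](R))) → 12
  σ[x='q'](ρ[y/v]((R ∪ π[x,v](R)))) → 2

|E| = 2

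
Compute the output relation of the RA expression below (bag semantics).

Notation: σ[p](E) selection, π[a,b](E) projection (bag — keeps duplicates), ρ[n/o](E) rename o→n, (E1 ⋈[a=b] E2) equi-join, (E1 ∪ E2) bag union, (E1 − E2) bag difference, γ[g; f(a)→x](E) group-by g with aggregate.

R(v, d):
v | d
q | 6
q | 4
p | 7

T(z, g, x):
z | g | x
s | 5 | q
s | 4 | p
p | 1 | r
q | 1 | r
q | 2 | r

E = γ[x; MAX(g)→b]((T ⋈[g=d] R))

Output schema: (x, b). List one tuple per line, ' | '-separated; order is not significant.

Per-node cardinality:
  T → 5
  R → 3
  (T ⋈[g=d] R) → 1
  γ[x; MAX(g)→b]((T ⋈[g=d] R)) → 1

== RESULT ==
x | b
p | 4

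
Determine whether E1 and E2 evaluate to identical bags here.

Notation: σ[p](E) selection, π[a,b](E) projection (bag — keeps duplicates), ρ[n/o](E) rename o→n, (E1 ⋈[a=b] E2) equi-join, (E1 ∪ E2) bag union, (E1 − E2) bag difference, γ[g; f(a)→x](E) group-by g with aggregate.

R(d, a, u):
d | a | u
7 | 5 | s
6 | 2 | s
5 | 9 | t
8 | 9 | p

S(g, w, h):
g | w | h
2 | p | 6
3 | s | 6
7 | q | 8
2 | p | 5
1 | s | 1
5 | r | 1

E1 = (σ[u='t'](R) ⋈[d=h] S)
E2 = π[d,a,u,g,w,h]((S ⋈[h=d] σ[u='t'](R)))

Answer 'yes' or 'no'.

E1 stepwise |·|:
  R → 4
  σ[u='t'](R) → 1
  S → 6
  (σ[u='t'](R) ⋈[d=h] S) → 1
E2 stepwise |·|:
  S → 6
  R → 4
  σ[u='t'](R) → 1
  (S ⋈[h=d] σ[u='t'](R)) → 1
  π[d,a,u,g,w,h]((S ⋈[h=d] σ[u='t'](R))) → 1

E1 and E2 produce the same multiset:
d | a | u | g | w | h
5 | 9 | t | 2 | p | 5

yes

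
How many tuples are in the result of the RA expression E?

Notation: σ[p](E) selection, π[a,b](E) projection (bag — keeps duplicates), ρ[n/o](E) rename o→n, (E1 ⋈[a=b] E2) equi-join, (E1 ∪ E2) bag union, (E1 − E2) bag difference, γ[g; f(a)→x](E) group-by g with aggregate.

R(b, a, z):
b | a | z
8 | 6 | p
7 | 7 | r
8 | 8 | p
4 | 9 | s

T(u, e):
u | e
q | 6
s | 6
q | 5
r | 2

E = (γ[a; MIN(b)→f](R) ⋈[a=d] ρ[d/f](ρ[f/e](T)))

Subexpression sizes:
  R → 4
  γ[a; MIN(b)→f](R) → 4
  T → 4
  ρ[f/e](T) → 4
  ρ[d/f](ρ[f/e](T)) → 4
  (γ[a; MIN(b)→f](R) ⋈[a=d] ρ[d/f](ρ[f/e](T))) → 2

|E| = 2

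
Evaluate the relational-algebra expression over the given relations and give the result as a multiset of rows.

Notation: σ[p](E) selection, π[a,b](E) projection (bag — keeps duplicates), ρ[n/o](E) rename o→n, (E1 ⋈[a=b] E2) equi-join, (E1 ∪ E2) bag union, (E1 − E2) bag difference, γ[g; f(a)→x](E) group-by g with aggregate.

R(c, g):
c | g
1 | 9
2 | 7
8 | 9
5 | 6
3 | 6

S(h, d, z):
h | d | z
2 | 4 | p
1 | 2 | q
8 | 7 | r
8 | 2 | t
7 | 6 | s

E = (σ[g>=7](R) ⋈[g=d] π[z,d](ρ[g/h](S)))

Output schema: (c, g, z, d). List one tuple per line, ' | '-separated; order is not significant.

Subexpression sizes:
  R → 5
  σ[g>=7](R) → 3
  S → 5
  ρ[g/h](S) → 5
  π[z,d](ρ[g/h](S)) → 5
  (σ[g>=7](R) ⋈[g=d] π[z,d](ρ[g/h](S))) → 1

== RESULT ==
c | g | z | d
2 | 7 | r | 7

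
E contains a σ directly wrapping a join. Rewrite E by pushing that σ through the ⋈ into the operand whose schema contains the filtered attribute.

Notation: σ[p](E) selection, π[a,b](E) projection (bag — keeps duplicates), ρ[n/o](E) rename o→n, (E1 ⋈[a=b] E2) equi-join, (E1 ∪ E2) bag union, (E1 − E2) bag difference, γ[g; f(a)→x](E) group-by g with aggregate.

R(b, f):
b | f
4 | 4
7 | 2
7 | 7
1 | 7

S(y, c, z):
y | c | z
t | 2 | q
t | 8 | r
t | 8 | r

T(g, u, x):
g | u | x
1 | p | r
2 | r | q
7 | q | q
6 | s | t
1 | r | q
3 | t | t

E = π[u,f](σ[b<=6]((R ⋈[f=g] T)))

σ filters on b, owned by the left side.
E' = π[u,f]((σ[b<=6](R) ⋈[f=g] T))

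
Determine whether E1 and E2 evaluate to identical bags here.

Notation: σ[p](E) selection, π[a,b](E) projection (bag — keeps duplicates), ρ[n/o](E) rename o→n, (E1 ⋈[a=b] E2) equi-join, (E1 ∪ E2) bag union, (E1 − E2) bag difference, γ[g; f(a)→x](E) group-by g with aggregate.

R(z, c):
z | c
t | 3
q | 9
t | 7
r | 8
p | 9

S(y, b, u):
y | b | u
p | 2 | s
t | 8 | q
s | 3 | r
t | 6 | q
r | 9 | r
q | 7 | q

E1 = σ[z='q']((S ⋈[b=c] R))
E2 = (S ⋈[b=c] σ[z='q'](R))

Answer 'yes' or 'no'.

E1 row counts bottom-up:
  S → 6
  R → 5
  (S ⋈[b=c] R) → 5
  σ[z='q']((S ⋈[b=c] R)) → 1
E2 row counts bottom-up:
  S → 6
  R → 5
  σ[z='q'](R) → 1
  (S ⋈[b=c] σ[z='q'](R)) → 1

E1 and E2 produce the same multiset:
y | b | u | z | c
r | 9 | r | q | 9

yes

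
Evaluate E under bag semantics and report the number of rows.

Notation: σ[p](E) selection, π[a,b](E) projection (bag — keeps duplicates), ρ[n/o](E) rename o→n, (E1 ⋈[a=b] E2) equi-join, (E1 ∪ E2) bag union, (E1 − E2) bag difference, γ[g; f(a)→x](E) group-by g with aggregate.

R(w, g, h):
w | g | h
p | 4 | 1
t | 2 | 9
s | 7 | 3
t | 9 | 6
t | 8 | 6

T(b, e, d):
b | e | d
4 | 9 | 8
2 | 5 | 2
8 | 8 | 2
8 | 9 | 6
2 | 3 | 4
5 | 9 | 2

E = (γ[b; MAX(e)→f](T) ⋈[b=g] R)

Per-node cardinality:
  T → 6
  γ[b; MAX(e)→f](T) → 4
  R → 5
  (γ[b; MAX(e)→f](T) ⋈[b=g] R) → 3

|E| = 3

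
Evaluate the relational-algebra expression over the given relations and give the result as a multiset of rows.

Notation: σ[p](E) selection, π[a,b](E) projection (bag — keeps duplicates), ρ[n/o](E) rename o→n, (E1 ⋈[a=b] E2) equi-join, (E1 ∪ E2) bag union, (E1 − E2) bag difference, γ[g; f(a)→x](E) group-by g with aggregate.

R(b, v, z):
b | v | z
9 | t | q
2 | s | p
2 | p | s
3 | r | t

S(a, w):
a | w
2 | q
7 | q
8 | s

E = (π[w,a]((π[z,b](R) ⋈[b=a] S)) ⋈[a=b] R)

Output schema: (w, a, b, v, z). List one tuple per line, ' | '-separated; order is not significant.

Per-node cardinality:
  R → 4
  π[z,b](R) → 4
  S → 3
  (π[z,b](R) ⋈[b=a] S) → 2
  π[w,a]((π[z,b](R) ⋈[b=a] S)) → 2
  R → 4
  (π[w,a]((π[z,b](R) ⋈[b=a] S)) ⋈[a=b] R) → 4

== RESULT ==
w | a | b | v | z
q | 2 | 2 | p | s
q | 2 | 2 | p | s
q | 2 | 2 | s | p
q | 2 | 2 | s | p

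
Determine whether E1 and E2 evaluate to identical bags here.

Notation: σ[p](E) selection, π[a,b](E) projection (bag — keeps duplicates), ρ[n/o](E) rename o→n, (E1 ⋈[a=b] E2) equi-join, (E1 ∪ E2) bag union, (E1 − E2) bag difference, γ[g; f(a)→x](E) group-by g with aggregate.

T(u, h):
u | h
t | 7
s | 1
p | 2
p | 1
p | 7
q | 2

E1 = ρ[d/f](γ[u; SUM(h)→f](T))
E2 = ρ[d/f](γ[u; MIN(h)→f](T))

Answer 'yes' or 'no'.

E1 per-node cardinality:
  T → 6
  γ[u; SUM(h)→f](T) → 4
  ρ[d/f](γ[u; SUM(h)→f](T)) → 4
E2 per-node cardinality:
  T → 6
  γ[u; MIN(h)→f](T) → 4
  ρ[d/f](γ[u; MIN(h)→f](T)) → 4

E1 result:
u | d
p | 10
q | 2
s | 1
t | 7
E2 result:
u | d
p | 1
q | 2
s | 1
t | 7
Witness: ('p', 10) appears 1× in E1 but 0× in E2.

no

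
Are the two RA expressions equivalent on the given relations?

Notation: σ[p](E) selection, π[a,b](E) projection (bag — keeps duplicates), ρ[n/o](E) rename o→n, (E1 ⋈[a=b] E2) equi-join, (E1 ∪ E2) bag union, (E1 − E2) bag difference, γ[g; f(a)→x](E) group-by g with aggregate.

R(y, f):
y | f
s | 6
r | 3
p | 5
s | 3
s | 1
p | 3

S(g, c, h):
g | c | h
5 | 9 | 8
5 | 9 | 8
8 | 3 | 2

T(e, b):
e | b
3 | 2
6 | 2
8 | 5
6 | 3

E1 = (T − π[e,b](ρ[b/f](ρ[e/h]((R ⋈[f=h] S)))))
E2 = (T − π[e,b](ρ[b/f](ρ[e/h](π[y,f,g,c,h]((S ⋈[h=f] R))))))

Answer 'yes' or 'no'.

E1 stepwise |·|:
  T → 4
  R → 6
  S → 3
  (R ⋈[f=h] S) → 0
  ρ[e/h]((R ⋈[f=h] S)) → 0
  ρ[b/f](ρ[e/h]((R ⋈[f=h] S))) → 0
  π[e,b](ρ[b/f](ρ[e/h]((R ⋈[f=h] S)))) → 0
  (T − π[e,b](ρ[b/f](ρ[e/h]((R ⋈[f=h] S))))) → 4
E2 stepwise |·|:
  T → 4
  S → 3
  R → 6
  (S ⋈[h=f] R) → 0
  π[y,f,g,c,h]((S ⋈[h=f] R)) → 0
  ρ[e/h](π[y,f,g,c,h]((S ⋈[h=f] R))) → 0
  ρ[b/f](ρ[e/h](π[y,f,g,c,h]((S ⋈[h=f] R)))) → 0
  π[e,b](ρ[b/f](ρ[e/h](π[y,f,g,c,h]((S ⋈[h=f] R))))) → 0
  (T − π[e,b](ρ[b/f](ρ[e/h](π[y,f,g,c,h]((S ⋈[h=f] R)))))) → 4

E1 and E2 produce the same multiset:
e | b
3 | 2
6 | 2
6 | 3
8 | 5

yes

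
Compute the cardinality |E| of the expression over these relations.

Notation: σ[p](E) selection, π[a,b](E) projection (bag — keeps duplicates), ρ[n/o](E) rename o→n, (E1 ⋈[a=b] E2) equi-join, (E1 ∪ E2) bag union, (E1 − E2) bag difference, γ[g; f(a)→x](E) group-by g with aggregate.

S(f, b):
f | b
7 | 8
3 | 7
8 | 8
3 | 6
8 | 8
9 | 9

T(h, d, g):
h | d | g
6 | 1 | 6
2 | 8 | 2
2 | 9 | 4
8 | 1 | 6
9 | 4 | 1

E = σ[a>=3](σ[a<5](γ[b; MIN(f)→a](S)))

Stepwise |·|:
  S → 6
  γ[b; MIN(f)→a](S) → 4
  σ[a<5](γ[b; MIN(f)→a](S)) → 2
  σ[a>=3](σ[a<5](γ[b; MIN(f)→a](S))) → 2

|E| = 2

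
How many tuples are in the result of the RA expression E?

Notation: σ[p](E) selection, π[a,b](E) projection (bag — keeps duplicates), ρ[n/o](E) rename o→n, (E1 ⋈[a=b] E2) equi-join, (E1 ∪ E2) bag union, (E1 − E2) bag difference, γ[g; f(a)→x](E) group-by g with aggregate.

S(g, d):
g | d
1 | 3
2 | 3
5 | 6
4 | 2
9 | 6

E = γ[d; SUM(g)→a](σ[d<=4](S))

Row counts bottom-up:
  S → 5
  σ[d<=4](S) → 3
  γ[d; SUM(g)→a](σ[d<=4](S)) → 2

|E| = 2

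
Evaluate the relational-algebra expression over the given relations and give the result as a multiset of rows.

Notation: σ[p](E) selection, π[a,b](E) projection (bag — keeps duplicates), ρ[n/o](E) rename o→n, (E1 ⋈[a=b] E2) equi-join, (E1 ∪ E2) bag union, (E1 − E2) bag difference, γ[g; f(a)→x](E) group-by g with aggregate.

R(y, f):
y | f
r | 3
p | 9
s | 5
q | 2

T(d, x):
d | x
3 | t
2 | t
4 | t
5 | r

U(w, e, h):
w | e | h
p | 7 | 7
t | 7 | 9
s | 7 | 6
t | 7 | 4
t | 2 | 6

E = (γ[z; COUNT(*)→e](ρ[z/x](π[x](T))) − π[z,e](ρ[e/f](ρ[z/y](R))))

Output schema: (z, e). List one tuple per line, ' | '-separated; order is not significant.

Per-node cardinality:
  T → 4
  π[x](T) → 4
  ρ[z/x](π[x](T)) → 4
  γ[z; COUNT(*)→e](ρ[z/x](π[x](T))) → 2
  R → 4
  ρ[z/y](R) → 4
  ρ[e/f](ρ[z/y](R)) → 4
  π[z,e](ρ[e/f](ρ[z/y](R))) → 4
  (γ[z; COUNT(*)→e](ρ[z/x](π[x](T))) − π[z,e](ρ[e/f](ρ[z/y](R)))) → 2

== RESULT ==
z | e
r | 1
t | 3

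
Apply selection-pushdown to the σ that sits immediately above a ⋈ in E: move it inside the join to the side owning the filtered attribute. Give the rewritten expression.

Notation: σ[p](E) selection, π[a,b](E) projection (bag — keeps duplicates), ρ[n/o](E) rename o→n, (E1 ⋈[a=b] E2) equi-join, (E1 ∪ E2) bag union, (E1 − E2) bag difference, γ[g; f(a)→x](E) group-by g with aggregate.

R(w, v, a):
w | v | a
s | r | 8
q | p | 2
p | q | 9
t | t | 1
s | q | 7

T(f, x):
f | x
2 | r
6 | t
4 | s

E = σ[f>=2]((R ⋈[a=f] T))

σ filters on f, owned by the right side.
E' = (R ⋈[a=f] σ[f>=2](T))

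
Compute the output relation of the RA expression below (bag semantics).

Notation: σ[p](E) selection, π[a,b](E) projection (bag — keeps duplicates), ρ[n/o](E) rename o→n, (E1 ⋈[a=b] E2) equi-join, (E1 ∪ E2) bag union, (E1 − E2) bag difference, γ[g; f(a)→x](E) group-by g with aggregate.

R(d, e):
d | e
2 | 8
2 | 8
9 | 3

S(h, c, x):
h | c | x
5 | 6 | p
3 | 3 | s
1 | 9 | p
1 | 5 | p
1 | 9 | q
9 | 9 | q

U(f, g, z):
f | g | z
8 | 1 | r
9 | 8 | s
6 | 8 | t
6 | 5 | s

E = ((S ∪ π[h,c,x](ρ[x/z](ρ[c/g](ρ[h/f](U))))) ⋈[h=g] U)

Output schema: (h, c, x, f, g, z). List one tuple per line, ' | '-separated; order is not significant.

Row counts bottom-up:
  S → 6
  U → 4
  ρ[h/f](U) → 4
  ρ[c/g](ρ[h/f](U)) → 4
  ρ[x/z](ρ[c/g](ρ[h/f](U))) → 4
  π[h,c,x](ρ[x/z](ρ[c/g](ρ[h/f](U)))) → 4
  (S ∪ π[h,c,x](ρ[x/z](ρ[c/g](ρ[h/f](U))))) → 10
  U → 4
  ((S ∪ π[h,c,x](ρ[x/z](ρ[c/g](ρ[h/f](U))))) ⋈[h=g] U) → 6

== RESULT ==
h | c | x | f | g | z
1 | 5 | p | 8 | 1 | r
1 | 9 | p | 8 | 1 | r
1 | 9 | q | 8 | 1 | r
5 | 6 | p | 6 | 5 | s
8 | 1 | r | 6 | 8 | t
8 | 1 | r | 9 | 8 | s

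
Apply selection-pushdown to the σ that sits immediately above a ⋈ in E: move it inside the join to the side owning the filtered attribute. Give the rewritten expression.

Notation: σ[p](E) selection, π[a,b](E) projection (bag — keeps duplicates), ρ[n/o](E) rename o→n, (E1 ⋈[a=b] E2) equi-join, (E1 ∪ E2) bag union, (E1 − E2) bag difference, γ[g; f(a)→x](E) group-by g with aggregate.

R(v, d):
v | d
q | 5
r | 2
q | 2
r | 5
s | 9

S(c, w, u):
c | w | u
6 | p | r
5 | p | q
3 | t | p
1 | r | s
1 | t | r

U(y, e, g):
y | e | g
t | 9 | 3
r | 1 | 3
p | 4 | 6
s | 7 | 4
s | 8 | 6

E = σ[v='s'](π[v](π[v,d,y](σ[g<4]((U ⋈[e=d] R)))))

σ filters on g, owned by the left side.
E' = σ[v='s'](π[v](π[v,d,y]((σ[g<4](U) ⋈[e=d] R))))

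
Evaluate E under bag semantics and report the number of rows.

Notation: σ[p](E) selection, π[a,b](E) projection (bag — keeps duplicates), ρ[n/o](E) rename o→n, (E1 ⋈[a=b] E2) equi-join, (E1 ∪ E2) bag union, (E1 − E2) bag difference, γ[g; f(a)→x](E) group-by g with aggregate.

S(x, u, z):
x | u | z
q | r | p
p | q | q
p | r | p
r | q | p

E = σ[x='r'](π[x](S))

Per-node cardinality:
  S → 4
  π[x](S) → 4
  σ[x='r'](π[x](S)) → 1

|E| = 1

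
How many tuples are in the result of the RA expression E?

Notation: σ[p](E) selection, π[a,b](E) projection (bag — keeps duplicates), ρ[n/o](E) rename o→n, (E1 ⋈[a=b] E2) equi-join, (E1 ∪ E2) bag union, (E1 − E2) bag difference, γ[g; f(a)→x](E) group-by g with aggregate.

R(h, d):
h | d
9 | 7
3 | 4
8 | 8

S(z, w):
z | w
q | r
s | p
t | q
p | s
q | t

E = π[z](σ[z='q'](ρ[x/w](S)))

Stepwise |·|:
  S → 5
  ρ[x/w](S) → 5
  σ[z='q'](ρ[x/w](S)) → 2
  π[z](σ[z='q'](ρ[x/w](S))) → 2

|E| = 2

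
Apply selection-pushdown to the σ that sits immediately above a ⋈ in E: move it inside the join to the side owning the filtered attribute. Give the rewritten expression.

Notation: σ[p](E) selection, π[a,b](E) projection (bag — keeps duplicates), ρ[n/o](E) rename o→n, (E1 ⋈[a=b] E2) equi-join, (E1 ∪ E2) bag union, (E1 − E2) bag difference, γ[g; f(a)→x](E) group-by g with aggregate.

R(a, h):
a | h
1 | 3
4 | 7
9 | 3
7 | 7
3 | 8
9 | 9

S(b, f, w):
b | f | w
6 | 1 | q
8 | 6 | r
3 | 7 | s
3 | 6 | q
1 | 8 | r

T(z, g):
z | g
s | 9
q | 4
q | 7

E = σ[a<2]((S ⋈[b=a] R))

σ filters on a, owned by the right side.
E' = (S ⋈[b=a] σ[a<2](R))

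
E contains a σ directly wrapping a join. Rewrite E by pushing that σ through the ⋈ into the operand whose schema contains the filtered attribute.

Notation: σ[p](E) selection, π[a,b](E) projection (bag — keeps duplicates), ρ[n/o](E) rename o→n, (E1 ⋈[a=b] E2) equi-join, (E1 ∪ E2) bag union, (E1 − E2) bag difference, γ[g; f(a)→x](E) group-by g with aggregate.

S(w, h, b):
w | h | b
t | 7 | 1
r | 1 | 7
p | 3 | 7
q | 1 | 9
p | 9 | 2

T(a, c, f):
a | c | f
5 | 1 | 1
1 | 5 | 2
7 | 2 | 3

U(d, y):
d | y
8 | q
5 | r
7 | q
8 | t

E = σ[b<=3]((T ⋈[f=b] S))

σ filters on b, owned by the right side.
E' = (T ⋈[f=b] σ[b<=3](S))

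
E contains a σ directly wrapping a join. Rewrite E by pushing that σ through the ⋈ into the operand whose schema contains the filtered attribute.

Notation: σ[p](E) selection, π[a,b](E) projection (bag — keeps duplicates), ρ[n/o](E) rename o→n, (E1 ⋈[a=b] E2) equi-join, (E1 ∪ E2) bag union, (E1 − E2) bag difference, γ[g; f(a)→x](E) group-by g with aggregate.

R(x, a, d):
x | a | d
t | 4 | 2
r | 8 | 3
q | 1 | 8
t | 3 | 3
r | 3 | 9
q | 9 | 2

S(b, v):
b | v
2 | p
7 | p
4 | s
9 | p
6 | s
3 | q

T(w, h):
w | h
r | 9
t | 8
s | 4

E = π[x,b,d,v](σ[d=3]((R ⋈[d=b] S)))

σ filters on d, owned by the left side.
E' = π[x,b,d,v]((σ[d=3](R) ⋈[d=b] S))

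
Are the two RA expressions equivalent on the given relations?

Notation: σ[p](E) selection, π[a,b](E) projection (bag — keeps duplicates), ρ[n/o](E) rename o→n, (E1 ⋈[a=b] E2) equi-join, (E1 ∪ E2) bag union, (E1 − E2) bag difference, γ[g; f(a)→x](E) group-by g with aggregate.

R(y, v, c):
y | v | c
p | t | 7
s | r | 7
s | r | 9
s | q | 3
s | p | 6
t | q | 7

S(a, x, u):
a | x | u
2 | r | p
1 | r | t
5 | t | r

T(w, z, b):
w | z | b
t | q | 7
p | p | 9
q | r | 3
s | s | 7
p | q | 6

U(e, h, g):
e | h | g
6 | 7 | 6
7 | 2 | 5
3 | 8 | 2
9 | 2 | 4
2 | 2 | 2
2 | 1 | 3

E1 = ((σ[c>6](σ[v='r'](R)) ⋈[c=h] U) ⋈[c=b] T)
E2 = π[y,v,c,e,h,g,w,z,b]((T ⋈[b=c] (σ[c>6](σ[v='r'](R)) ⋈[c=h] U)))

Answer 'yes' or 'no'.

E1 per-node cardinality:
  R → 6
  σ[v='r'](R) → 2
  σ[c>6](σ[v='r'](R)) → 2
  U → 6
  (σ[c>6](σ[v='r'](R)) ⋈[c=h] U) → 1
  T → 5
  ((σ[c>6](σ[v='r'](R)) ⋈[c=h] U) ⋈[c=b] T) → 2
E2 per-node cardinality:
  T → 5
  R → 6
  σ[v='r'](R) → 2
  σ[c>6](σ[v='r'](R)) → 2
  U → 6
  (σ[c>6](σ[v='r'](R)) ⋈[c=h] U) → 1
  (T ⋈[b=c] (σ[c>6](σ[v='r'](R)) ⋈[c=h] U)) → 2
  π[y,v,c,e,h,g,w,z,b]((T ⋈[b=c] (σ[c>6](σ[v='r'](R)) ⋈[c=h] U))) → 2

E1 and E2 produce the same multiset:
y | v | c | e | h | g | w | z | b
s | r | 7 | 6 | 7 | 6 | s | s | 7
s | r | 7 | 6 | 7 | 6 | t | q | 7

yes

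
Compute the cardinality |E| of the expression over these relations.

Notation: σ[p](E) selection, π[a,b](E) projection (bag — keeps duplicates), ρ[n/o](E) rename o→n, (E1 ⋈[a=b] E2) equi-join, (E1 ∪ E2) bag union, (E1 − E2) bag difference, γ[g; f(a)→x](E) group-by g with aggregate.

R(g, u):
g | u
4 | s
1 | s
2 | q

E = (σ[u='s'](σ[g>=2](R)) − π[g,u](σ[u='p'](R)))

Row counts bottom-up:
  R → 3
  σ[g>=2](R) → 2
  σ[u='s'](σ[g>=2](R)) → 1
  R → 3
  σ[u='p'](R) → 0
  π[g,u](σ[u='p'](R)) → 0
  (σ[u='s'](σ[g>=2](R)) − π[g,u](σ[u='p'](R))) → 1

|E| = 1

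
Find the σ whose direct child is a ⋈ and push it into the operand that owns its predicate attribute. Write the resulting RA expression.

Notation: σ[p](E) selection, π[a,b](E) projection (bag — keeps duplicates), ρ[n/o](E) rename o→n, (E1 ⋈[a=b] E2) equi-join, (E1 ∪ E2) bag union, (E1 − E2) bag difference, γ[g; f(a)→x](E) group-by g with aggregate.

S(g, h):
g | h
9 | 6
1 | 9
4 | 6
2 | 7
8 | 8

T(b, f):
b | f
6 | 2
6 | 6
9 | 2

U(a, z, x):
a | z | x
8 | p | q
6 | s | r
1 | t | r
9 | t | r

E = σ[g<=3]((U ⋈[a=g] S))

σ filters on g, owned by the right side.
E' = (U ⋈[a=g] σ[g<=3](S))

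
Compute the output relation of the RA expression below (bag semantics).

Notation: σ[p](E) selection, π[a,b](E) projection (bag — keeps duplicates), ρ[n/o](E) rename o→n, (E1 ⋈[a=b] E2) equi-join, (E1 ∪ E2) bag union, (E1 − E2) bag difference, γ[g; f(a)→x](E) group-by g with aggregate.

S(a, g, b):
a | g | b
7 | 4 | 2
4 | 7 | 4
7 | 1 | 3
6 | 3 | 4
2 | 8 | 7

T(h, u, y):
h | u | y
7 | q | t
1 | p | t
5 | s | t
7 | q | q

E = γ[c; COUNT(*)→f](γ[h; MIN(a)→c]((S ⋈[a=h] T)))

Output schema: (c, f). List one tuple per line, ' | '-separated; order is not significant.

Per-node cardinality:
  S → 5
  T → 4
  (S ⋈[a=h] T) → 4
  γ[h; MIN(a)→c]((S ⋈[a=h] T)) → 1
  γ[c; COUNT(*)→f](γ[h; MIN(a)→c]((S ⋈[a=h] T))) → 1

== RESULT ==
c | f
7 | 1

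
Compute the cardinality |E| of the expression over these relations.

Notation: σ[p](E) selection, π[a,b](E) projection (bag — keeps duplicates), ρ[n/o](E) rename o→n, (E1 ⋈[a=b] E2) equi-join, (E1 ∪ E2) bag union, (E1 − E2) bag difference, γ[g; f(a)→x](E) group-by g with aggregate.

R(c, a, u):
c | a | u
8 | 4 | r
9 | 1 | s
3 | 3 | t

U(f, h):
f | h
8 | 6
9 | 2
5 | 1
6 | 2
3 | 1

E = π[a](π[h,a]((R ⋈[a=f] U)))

Stepwise |·|:
  R → 3
  U → 5
  (R ⋈[a=f] U) → 1
  π[h,a]((R ⋈[a=f] U)) → 1
  π[a](π[h,a]((R ⋈[a=f] U))) → 1

|E| = 1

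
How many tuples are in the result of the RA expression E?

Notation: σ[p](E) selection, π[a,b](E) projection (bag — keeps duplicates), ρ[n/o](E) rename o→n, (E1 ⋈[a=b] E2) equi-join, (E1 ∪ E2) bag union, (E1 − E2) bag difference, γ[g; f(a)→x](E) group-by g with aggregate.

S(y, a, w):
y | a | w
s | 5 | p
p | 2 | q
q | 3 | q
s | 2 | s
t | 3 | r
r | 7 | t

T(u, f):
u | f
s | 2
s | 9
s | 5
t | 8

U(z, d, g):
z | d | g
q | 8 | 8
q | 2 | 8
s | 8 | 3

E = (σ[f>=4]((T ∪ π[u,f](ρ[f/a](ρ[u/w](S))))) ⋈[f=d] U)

Per-node cardinality:
  T → 4
  S → 6
  ρ[u/w](S) → 6
  ρ[f/a](ρ[u/w](S)) → 6
  π[u,f](ρ[f/a](ρ[u/w](S))) → 6
  (T ∪ π[u,f](ρ[f/a](ρ[u/w](S)))) → 10
  σ[f>=4]((T ∪ π[u,f](ρ[f/a](ρ[u/w](S))))) → 5
  U → 3
  (σ[f>=4]((T ∪ π[u,f](ρ[f/a](ρ[u/w](S))))) ⋈[f=d] U) → 2

|E| = 2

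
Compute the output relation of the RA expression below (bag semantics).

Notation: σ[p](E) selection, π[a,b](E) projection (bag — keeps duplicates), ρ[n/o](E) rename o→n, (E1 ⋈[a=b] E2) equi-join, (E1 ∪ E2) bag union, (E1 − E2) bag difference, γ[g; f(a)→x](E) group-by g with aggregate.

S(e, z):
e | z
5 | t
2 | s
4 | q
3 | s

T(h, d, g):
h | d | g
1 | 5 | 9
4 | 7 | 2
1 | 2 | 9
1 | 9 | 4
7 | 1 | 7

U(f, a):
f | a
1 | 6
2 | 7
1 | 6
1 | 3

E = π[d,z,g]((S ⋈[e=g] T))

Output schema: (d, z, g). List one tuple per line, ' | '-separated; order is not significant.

Row counts bottom-up:
  S → 4
  T → 5
  (S ⋈[e=g] T) → 2
  π[d,z,g]((S ⋈[e=g] T)) → 2

== RESULT ==
d | z | g
7 | s | 2
9 | q | 4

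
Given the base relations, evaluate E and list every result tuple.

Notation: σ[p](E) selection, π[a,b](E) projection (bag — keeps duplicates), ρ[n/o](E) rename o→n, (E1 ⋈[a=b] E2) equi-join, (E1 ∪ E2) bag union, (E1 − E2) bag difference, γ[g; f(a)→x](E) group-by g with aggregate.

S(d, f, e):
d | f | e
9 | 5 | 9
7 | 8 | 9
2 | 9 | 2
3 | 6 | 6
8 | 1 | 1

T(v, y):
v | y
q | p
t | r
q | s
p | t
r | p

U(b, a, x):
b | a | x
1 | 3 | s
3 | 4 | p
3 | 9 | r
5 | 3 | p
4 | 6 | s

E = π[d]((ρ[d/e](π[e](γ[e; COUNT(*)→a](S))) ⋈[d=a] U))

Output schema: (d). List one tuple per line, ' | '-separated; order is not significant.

Per-node cardinality:
  S → 5
  γ[e; COUNT(*)→a](S) → 4
  π[e](γ[e; COUNT(*)→a](S)) → 4
  ρ[d/e](π[e](γ[e; COUNT(*)→a](S))) → 4
  U → 5
  (ρ[d/e](π[e](γ[e; COUNT(*)→a](S))) ⋈[d=a] U) → 2
  π[d]((ρ[d/e](π[e](γ[e; COUNT(*)→a](S))) ⋈[d=a] U)) → 2

== RESULT ==
d
6
9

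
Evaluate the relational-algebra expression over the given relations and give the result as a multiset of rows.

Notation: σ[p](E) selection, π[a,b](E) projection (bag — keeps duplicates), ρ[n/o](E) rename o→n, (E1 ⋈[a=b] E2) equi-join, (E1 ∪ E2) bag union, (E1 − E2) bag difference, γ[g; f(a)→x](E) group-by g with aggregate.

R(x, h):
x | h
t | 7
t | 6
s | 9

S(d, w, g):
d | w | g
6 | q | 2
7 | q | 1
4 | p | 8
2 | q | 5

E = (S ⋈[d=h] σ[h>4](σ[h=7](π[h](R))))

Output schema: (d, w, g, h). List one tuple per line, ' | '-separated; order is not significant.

Stepwise |·|:
  S → 4
  R → 3
  π[h](R) → 3
  σ[h=7](π[h](R)) → 1
  σ[h>4](σ[h=7](π[h](R))) → 1
  (S ⋈[d=h] σ[h>4](σ[h=7](π[h](R)))) → 1

== RESULT ==
d | w | g | h
7 | q | 1 | 7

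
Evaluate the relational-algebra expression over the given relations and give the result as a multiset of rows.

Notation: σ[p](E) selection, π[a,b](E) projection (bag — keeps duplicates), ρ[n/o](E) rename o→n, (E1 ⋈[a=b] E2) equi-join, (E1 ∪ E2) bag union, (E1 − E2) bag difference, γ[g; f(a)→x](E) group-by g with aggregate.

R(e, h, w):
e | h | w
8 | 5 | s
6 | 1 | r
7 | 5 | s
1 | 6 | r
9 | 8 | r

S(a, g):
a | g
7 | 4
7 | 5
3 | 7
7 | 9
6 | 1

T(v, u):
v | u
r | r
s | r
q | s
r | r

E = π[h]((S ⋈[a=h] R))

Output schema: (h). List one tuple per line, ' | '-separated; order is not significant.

Per-node cardinality:
  S → 5
  R → 5
  (S ⋈[a=h] R) → 1
  π[h]((S ⋈[a=h] R)) → 1

== RESULT ==
h
6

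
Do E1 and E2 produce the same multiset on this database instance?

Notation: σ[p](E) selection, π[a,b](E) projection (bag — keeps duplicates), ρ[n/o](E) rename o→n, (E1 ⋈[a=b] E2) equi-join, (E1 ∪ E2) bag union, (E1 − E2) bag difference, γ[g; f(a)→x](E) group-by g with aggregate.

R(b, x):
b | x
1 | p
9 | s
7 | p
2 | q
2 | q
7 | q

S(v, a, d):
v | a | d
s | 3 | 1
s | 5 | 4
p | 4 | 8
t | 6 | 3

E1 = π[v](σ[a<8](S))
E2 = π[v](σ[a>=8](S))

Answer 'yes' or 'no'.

E1 stepwise |·|:
  S → 4
  σ[a<8](S) → 4
  π[v](σ[a<8](S)) → 4
E2 stepwise |·|:
  S → 4
  σ[a>=8](S) → 0
  π[v](σ[a>=8](S)) → 0

E1 result:
v
p
s
s
t
E2 result:
v
(0 rows)
Witness: ('p',) appears 1× in E1 but 0× in E2.

no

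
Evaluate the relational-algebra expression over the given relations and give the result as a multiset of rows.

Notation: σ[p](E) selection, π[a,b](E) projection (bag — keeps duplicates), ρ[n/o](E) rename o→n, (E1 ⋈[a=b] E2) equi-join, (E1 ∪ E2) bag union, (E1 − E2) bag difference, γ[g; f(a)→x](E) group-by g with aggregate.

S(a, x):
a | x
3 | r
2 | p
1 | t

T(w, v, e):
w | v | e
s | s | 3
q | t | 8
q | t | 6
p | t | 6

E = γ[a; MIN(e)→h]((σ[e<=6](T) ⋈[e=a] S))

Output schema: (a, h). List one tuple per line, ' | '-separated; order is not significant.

Stepwise |·|:
  T → 4
  σ[e<=6](T) → 3
  S → 3
  (σ[e<=6](T) ⋈[e=a] S) → 1
  γ[a; MIN(e)→h]((σ[e<=6](T) ⋈[e=a] S)) → 1

== RESULT ==
a | h
3 | 3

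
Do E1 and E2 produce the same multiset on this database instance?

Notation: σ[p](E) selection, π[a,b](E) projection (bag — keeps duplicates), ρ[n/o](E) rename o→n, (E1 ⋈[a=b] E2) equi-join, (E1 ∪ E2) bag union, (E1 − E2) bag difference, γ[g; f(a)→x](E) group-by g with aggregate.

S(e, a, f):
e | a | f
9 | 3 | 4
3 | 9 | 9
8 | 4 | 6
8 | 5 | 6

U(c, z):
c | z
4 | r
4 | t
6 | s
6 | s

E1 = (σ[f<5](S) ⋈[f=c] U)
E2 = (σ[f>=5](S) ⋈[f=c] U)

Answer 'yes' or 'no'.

E1 per-node cardinality:
  S → 4
  σ[f<5](S) → 1
  U → 4
  (σ[f<5](S) ⋈[f=c] U) → 2
E2 per-node cardinality:
  S → 4
  σ[f>=5](S) → 3
  U → 4
  (σ[f>=5](S) ⋈[f=c] U) → 4

E1 result:
e | a | f | c | z
9 | 3 | 4 | 4 | r
9 | 3 | 4 | 4 | t
E2 result:
e | a | f | c | z
8 | 4 | 6 | 6 | s
8 | 4 | 6 | 6 | s
8 | 5 | 6 | 6 | s
8 | 5 | 6 | 6 | s
Witness: (8, 4, 6, 6, 's') appears 0× in E1 but 2× in E2.

no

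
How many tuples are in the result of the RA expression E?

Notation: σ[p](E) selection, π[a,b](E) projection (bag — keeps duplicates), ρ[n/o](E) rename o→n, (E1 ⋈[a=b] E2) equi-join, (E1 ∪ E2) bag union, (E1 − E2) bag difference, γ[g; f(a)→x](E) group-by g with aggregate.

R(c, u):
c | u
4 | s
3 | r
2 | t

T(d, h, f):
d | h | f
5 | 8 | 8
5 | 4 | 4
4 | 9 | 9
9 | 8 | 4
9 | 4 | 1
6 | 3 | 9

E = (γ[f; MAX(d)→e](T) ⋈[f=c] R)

Per-node cardinality:
  T → 6
  γ[f; MAX(d)→e](T) → 4
  R → 3
  (γ[f; MAX(d)→e](T) ⋈[f=c] R) → 1

|E| = 1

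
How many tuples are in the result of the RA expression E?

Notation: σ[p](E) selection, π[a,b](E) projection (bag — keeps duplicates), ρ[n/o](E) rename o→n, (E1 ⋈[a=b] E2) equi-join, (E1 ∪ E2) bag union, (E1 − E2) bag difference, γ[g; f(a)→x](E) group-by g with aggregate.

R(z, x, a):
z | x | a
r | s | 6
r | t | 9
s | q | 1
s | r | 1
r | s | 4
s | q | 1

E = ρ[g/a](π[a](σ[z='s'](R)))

Per-node cardinality:
  R → 6
  σ[z='s'](R) → 3
  π[a](σ[z='s'](R)) → 3
  ρ[g/a](π[a](σ[z='s'](R))) → 3

|E| = 3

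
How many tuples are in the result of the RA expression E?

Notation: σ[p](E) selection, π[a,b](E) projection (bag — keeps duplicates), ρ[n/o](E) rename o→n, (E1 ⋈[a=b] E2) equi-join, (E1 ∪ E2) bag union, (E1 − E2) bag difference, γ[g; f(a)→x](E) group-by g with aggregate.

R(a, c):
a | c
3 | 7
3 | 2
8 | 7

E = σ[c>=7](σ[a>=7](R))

Stepwise |·|:
  R → 3
  σ[a>=7](R) → 1
  σ[c>=7](σ[a>=7](R)) → 1

|E| = 1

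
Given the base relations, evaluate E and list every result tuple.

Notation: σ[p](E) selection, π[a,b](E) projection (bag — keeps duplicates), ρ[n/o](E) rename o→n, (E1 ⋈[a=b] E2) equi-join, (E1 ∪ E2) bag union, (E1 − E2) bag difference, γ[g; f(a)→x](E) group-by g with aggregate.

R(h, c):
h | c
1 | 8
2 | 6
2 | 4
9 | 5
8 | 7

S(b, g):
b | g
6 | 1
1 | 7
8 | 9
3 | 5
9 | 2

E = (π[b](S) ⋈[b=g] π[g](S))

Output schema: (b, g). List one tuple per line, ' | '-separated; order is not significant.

Per-node cardinality:
  S → 5
  π[b](S) → 5
  S → 5
  π[g](S) → 5
  (π[b](S) ⋈[b=g] π[g](S)) → 2

== RESULT ==
b | g
1 | 1
9 | 9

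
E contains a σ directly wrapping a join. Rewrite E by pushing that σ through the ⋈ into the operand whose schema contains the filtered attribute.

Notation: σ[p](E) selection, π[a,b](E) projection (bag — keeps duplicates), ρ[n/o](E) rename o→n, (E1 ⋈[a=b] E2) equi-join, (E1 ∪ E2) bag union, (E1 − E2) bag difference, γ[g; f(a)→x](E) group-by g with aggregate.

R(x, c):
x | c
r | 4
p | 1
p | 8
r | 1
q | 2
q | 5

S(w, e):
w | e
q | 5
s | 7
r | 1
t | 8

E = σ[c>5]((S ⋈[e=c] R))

σ filters on c, owned by the right side.
E' = (S ⋈[e=c] σ[c>5](R))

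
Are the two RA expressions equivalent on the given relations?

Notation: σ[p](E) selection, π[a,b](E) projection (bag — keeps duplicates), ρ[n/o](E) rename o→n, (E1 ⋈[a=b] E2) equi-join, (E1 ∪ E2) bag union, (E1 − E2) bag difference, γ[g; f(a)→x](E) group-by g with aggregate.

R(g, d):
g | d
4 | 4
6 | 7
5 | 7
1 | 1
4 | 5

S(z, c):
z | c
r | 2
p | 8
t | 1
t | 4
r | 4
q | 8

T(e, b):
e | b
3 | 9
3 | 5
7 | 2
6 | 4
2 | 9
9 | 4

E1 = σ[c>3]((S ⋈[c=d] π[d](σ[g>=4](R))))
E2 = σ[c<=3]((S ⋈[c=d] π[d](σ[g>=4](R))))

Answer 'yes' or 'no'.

E1 per-node cardinality:
  S → 6
  R → 5
  σ[g>=4](R) → 4
  π[d](σ[g>=4](R)) → 4
  (S ⋈[c=d] π[d](σ[g>=4](R))) → 2
  σ[c>3]((S ⋈[c=d] π[d](σ[g>=4](R)))) → 2
E2 per-node cardinality:
  S → 6
  R → 5
  σ[g>=4](R) → 4
  π[d](σ[g>=4](R)) → 4
  (S ⋈[c=d] π[d](σ[g>=4](R))) → 2
  σ[c<=3]((S ⋈[c=d] π[d](σ[g>=4](R)))) → 0

E1 result:
z | c | d
r | 4 | 4
t | 4 | 4
E2 result:
z | c | d
(0 rows)
Witness: ('t', 4, 4) appears 1× in E1 but 0× in E2.

no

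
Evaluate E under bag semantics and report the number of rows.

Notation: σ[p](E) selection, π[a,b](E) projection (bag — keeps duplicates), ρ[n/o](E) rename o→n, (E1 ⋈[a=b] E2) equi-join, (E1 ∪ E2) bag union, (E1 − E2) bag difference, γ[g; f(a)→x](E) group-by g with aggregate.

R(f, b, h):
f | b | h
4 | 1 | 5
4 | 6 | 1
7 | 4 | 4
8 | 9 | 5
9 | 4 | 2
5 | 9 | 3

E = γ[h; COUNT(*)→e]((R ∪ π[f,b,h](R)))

Row counts bottom-up:
  R → 6
  R → 6
  π[f,b,h](R) → 6
  (R ∪ π[f,b,h](R)) → 12
  γ[h; COUNT(*)→e]((R ∪ π[f,b,h](R))) → 5

|E| = 5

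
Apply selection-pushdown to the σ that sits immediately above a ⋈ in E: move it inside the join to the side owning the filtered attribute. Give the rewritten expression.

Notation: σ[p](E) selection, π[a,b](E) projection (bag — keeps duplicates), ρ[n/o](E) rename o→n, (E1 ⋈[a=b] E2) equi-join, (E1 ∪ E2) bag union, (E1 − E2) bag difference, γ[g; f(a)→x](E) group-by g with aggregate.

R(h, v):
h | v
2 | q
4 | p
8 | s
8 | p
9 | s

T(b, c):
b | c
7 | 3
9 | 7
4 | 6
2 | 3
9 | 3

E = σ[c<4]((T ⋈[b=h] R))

σ filters on c, owned by the left side.
E' = (σ[c<4](T) ⋈[b=h] R)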